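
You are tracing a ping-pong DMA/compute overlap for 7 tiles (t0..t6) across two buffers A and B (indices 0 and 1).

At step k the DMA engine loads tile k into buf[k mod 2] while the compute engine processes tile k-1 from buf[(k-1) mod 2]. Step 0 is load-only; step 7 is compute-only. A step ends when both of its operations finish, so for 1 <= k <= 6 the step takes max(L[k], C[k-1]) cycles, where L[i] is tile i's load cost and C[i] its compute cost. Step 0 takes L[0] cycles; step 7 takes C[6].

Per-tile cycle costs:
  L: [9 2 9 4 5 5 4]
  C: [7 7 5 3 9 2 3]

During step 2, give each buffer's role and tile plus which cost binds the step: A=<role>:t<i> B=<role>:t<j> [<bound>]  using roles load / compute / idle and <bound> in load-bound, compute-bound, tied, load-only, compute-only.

k=0 load=t0/9c comp=- wait=9 total=9
k=1 load=t1/2c comp=t0/7c wait=7 total=16
k=2 load=t2/9c comp=t1/7c wait=9 total=25
k=3 load=t3/4c comp=t2/5c wait=5 total=30
k=4 load=t4/5c comp=t3/3c wait=5 total=35
k=5 load=t5/5c comp=t4/9c wait=9 total=44
k=6 load=t6/4c comp=t5/2c wait=4 total=48
k=7 load=- comp=t6/3c wait=3 total=51

step 2: A=load:t2 B=compute:t1 [load-bound]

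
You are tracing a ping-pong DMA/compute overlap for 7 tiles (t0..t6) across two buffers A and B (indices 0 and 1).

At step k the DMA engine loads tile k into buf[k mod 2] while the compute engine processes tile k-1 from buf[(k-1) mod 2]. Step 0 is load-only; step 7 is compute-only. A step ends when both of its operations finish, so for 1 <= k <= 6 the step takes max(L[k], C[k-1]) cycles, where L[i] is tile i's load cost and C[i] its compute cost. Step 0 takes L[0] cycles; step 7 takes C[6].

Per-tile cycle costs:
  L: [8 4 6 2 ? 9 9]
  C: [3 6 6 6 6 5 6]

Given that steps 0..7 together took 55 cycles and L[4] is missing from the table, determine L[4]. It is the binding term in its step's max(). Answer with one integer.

L[4] = 7

step 0 | dur = L[0]=8 = 8
step 1 | dur = max(L[1]=4, C[0]=3) = 4
step 2 | dur = max(L[2]=6, C[1]=6) = 6
step 3 | dur = max(L[3]=2, C[2]=6) = 6
step 4 | dur = max(L[4]=?, C[3]=6) = L[4]  (unknown; binding)
step 5 | dur = max(L[5]=9, C[4]=6) = 9
step 6 | dur = max(L[6]=9, C[5]=5) = 9
step 7 | dur = C[6]=6 = 6
sum of known step durations = 48
dur[4] = total - known = 55 - 48 = 7
L[4] is the binding max in step 4, so L[4] = dur[4] = 7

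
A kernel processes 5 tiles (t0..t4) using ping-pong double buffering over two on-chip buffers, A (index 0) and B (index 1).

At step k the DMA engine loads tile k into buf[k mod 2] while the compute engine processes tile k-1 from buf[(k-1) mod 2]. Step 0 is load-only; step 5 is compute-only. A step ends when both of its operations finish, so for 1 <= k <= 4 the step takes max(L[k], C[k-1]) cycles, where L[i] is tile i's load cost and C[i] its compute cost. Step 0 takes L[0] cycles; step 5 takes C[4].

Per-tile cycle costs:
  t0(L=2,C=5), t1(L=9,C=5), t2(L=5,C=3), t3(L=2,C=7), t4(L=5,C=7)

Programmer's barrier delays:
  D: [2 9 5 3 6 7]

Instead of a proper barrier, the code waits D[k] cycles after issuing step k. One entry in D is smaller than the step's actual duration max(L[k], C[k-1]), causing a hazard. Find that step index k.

hazard at step 4

k=0 barrier L[0]=2→2c, D[0]=2 ok
k=1 barrier max(L[1]=9,C[0]=5)→9c, D[1]=9 ok
k=2 barrier max(L[2]=5,C[1]=5)→5c, D[2]=5 ok
k=3 barrier max(L[3]=2,C[2]=3)→3c, D[3]=3 ok
k=4 barrier max(L[4]=5,C[3]=7)→7c, D[4]=6 SHORT
k=5 barrier C[4]=7→7c, D[5]=7 ok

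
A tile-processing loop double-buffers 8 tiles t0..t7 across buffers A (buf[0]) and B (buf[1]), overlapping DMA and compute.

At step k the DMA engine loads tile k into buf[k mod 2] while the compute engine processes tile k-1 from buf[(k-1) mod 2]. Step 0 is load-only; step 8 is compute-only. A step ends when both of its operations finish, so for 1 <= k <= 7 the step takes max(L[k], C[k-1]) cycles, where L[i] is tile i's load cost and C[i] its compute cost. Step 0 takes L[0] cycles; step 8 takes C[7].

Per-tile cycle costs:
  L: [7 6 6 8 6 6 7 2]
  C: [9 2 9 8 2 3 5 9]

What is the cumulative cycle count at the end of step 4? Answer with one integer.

step 0: L[0]=7 → dur=7, Σ=7 | A=load:t0 B=idle [load-only]
step 1: L[1]=6 C[0]=9 → dur=9, Σ=16 | A=compute:t0 B=load:t1 [compute-bound]
step 2: L[2]=6 C[1]=2 → dur=6, Σ=22 | A=load:t2 B=compute:t1 [load-bound]
step 3: L[3]=8 C[2]=9 → dur=9, Σ=31 | A=compute:t2 B=load:t3 [compute-bound]
step 4: L[4]=6 C[3]=8 → dur=8, Σ=39 | A=load:t4 B=compute:t3 [compute-bound]
step 5: L[5]=6 C[4]=2 → dur=6, Σ=45 | A=compute:t4 B=load:t5 [load-bound]
step 6: L[6]=7 C[5]=3 → dur=7, Σ=52 | A=load:t6 B=compute:t5 [load-bound]
step 7: L[7]=2 C[6]=5 → dur=5, Σ=57 | A=compute:t6 B=load:t7 [compute-bound]
step 8: C[7]=9 → dur=9, Σ=66 | A=idle B=compute:t7 [compute-only]

end_cycle[4] = 39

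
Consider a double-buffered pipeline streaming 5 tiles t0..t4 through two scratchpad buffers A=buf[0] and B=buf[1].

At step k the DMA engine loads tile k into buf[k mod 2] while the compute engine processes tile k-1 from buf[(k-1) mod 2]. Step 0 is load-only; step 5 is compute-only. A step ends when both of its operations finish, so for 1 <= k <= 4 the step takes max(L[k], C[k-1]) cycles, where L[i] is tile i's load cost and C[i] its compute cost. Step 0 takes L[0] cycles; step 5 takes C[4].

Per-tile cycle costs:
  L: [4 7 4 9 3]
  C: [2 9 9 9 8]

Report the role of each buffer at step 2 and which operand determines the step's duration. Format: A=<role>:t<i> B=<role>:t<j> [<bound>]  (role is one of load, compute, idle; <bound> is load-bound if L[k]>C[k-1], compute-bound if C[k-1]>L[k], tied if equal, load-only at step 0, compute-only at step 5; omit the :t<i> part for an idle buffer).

k=0 load=t0/4c comp=- wait=4 total=4
k=1 load=t1/7c comp=t0/2c wait=7 total=11
k=2 load=t2/4c comp=t1/9c wait=9 total=20
k=3 load=t3/9c comp=t2/9c wait=9 total=29
k=4 load=t4/3c comp=t3/9c wait=9 total=38
k=5 load=- comp=t4/8c wait=8 total=46

step 2: A=load:t2 B=compute:t1 [compute-bound]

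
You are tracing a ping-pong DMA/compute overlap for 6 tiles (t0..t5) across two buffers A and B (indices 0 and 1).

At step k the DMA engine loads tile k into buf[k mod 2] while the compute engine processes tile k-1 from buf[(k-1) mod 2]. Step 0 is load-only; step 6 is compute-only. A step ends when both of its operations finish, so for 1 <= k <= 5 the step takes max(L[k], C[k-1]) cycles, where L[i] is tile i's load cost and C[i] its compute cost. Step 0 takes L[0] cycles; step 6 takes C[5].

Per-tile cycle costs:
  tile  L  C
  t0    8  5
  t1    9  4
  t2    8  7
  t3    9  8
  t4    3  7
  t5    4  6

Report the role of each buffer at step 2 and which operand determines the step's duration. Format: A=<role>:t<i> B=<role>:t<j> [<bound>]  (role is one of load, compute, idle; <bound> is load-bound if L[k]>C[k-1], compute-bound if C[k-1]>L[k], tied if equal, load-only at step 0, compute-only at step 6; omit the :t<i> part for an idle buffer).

  0. 8=8c; end=8; A:t0 B:-
  1. max(9,5)=9c; end=17; A:t0 B:t1
  2. max(8,4)=8c; end=25; A:t2 B:t1
  3. max(9,7)=9c; end=34; A:t2 B:t3
  4. max(3,8)=8c; end=42; A:t4 B:t3
  5. max(4,7)=7c; end=49; A:t4 B:t5
  6. 6=6c; end=55; A:t4 B:t5

step 2: A=load:t2 B=compute:t1 [load-bound]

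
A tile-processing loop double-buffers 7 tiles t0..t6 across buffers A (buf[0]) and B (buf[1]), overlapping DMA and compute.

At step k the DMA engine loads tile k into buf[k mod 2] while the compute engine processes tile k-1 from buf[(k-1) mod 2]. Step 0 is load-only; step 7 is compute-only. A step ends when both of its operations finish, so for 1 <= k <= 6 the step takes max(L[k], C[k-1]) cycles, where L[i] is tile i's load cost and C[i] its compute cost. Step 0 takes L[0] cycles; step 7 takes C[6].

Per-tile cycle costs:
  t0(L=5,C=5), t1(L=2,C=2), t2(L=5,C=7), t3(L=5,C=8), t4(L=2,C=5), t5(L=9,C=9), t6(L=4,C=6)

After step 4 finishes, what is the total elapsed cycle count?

end_cycle[4] = 30

  0. 5=5c; end=5; A:t0 B:-
  1. max(2,5)=5c; end=10; A:t0 B:t1
  2. max(5,2)=5c; end=15; A:t2 B:t1
  3. max(5,7)=7c; end=22; A:t2 B:t3
  4. max(2,8)=8c; end=30; A:t4 B:t3
  5. max(9,5)=9c; end=39; A:t4 B:t5
  6. max(4,9)=9c; end=48; A:t6 B:t5
  7. 6=6c; end=54; A:t6 B:t5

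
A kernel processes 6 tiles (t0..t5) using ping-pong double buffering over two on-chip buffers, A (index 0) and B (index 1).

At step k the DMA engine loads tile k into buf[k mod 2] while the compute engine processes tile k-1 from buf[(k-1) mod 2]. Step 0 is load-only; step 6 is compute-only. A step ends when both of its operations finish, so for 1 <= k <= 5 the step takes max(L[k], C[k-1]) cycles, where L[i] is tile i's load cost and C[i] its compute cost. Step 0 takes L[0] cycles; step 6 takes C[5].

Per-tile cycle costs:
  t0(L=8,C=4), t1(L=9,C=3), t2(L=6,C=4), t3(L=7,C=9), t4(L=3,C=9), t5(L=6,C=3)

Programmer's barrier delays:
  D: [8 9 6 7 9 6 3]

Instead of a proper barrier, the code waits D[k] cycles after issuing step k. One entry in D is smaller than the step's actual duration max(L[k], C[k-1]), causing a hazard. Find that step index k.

hazard at step 5

[0] required=L[0]=8=8 vs D=8 ok
[1] required=max(L[1]=9,C[0]=4)=9 vs D=9 ok
[2] required=max(L[2]=6,C[1]=3)=6 vs D=6 ok
[3] required=max(L[3]=7,C[2]=4)=7 vs D=7 ok
[4] required=max(L[4]=3,C[3]=9)=9 vs D=9 ok
[5] required=max(L[5]=6,C[4]=9)=9 vs D=6 SHORT
[6] required=C[5]=3=3 vs D=3 ok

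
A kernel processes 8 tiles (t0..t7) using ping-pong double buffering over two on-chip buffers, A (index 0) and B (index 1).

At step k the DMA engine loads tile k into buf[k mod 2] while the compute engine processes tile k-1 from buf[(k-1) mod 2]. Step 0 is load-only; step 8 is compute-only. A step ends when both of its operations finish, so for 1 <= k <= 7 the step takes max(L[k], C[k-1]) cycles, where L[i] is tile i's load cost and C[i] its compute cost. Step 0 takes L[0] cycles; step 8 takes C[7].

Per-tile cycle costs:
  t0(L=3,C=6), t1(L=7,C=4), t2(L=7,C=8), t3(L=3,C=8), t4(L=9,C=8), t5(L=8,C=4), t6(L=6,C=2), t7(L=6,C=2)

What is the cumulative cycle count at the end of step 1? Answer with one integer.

end_cycle[1] = 10

step 0: L[0]=3 → dur=3, Σ=3 | A=load:t0 B=idle [load-only]
step 1: L[1]=7 C[0]=6 → dur=7, Σ=10 | A=compute:t0 B=load:t1 [load-bound]
step 2: L[2]=7 C[1]=4 → dur=7, Σ=17 | A=load:t2 B=compute:t1 [load-bound]
step 3: L[3]=3 C[2]=8 → dur=8, Σ=25 | A=compute:t2 B=load:t3 [compute-bound]
step 4: L[4]=9 C[3]=8 → dur=9, Σ=34 | A=load:t4 B=compute:t3 [load-bound]
step 5: L[5]=8 C[4]=8 → dur=8, Σ=42 | A=compute:t4 B=load:t5 [tied]
step 6: L[6]=6 C[5]=4 → dur=6, Σ=48 | A=load:t6 B=compute:t5 [load-bound]
step 7: L[7]=6 C[6]=2 → dur=6, Σ=54 | A=compute:t6 B=load:t7 [load-bound]
step 8: C[7]=2 → dur=2, Σ=56 | A=idle B=compute:t7 [compute-only]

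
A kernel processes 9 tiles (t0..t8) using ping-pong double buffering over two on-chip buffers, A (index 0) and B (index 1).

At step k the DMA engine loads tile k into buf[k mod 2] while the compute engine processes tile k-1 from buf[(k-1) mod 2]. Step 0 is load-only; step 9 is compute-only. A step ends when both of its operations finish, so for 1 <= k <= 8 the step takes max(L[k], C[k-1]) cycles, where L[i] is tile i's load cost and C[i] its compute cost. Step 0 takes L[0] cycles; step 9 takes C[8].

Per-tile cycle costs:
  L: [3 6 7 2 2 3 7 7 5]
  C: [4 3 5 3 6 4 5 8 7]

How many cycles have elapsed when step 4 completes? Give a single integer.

end_cycle[4] = 24

  0. 3=3c; end=3; A:t0 B:-
  1. max(6,4)=6c; end=9; A:t0 B:t1
  2. max(7,3)=7c; end=16; A:t2 B:t1
  3. max(2,5)=5c; end=21; A:t2 B:t3
  4. max(2,3)=3c; end=24; A:t4 B:t3
  5. max(3,6)=6c; end=30; A:t4 B:t5
  6. max(7,4)=7c; end=37; A:t6 B:t5
  7. max(7,5)=7c; end=44; A:t6 B:t7
  8. max(5,8)=8c; end=52; A:t8 B:t7
  9. 7=7c; end=59; A:t8 B:t7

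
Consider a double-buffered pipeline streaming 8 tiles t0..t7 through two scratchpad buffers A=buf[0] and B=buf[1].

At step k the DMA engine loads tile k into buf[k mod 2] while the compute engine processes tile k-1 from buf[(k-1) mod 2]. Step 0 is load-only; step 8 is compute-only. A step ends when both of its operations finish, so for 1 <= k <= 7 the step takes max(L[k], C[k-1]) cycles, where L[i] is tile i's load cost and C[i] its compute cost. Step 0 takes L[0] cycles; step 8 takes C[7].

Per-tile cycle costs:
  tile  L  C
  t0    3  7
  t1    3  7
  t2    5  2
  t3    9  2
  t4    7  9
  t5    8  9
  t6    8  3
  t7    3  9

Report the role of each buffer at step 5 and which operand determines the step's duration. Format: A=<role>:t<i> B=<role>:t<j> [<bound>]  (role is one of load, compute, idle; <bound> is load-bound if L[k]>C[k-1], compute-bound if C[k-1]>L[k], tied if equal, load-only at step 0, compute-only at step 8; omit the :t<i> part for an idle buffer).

[0] DMA t0→A (3c) ∥ CU idle ⇒ 3c, clock 3
[1] DMA t1→B (3c) ∥ CU A:t0 (7c) ⇒ 7c, clock 10
[2] DMA t2→A (5c) ∥ CU B:t1 (7c) ⇒ 7c, clock 17
[3] DMA t3→B (9c) ∥ CU A:t2 (2c) ⇒ 9c, clock 26
[4] DMA t4→A (7c) ∥ CU B:t3 (2c) ⇒ 7c, clock 33
[5] DMA t5→B (8c) ∥ CU A:t4 (9c) ⇒ 9c, clock 42
[6] DMA t6→A (8c) ∥ CU B:t5 (9c) ⇒ 9c, clock 51
[7] DMA t7→B (3c) ∥ CU A:t6 (3c) ⇒ 3c, clock 54
[8] DMA idle ∥ CU B:t7 (9c) ⇒ 9c, clock 63

step 5: A=compute:t4 B=load:t5 [compute-bound]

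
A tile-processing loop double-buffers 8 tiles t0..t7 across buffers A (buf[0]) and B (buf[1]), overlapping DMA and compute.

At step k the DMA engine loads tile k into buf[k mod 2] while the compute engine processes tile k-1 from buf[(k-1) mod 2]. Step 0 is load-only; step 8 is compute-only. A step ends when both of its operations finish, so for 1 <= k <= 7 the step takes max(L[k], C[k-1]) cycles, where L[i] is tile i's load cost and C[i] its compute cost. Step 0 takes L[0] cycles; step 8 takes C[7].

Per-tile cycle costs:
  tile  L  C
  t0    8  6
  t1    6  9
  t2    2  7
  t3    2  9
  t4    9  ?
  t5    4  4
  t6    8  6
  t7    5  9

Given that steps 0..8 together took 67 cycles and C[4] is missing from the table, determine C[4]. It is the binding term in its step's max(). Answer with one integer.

C[4] = 5

step 0 → dur = L[0]=8 = 8
step 1 → dur = max(L[1]=6, C[0]=6) = 6
step 2 → dur = max(L[2]=2, C[1]=9) = 9
step 3 → dur = max(L[3]=2, C[2]=7) = 7
step 4 → dur = max(L[4]=9, C[3]=9) = 9
step 5 → dur = max(L[5]=4, C[4]=?) = C[4]  (unknown; binding)
step 6 → dur = max(L[6]=8, C[5]=4) = 8
step 7 → dur = max(L[7]=5, C[6]=6) = 6
step 8 → dur = C[7]=9 = 9
sum of known step durations = 62
dur[5] = total - known = 67 - 62 = 5
C[4] is the binding max in step 5, so C[4] = dur[5] = 5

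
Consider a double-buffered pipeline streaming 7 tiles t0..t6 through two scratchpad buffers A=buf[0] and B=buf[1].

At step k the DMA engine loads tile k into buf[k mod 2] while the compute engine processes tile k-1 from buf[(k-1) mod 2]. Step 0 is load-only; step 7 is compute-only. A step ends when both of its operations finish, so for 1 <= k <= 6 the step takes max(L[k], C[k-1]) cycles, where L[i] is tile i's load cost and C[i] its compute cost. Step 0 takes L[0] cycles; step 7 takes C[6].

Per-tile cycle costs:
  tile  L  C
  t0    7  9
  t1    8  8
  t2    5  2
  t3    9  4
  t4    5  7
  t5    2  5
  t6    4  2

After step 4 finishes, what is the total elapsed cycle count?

end_cycle[4] = 38

  0. 7=7c; end=7; A:t0 B:-
  1. max(8,9)=9c; end=16; A:t0 B:t1
  2. max(5,8)=8c; end=24; A:t2 B:t1
  3. max(9,2)=9c; end=33; A:t2 B:t3
  4. max(5,4)=5c; end=38; A:t4 B:t3
  5. max(2,7)=7c; end=45; A:t4 B:t5
  6. max(4,5)=5c; end=50; A:t6 B:t5
  7. 2=2c; end=52; A:t6 B:t5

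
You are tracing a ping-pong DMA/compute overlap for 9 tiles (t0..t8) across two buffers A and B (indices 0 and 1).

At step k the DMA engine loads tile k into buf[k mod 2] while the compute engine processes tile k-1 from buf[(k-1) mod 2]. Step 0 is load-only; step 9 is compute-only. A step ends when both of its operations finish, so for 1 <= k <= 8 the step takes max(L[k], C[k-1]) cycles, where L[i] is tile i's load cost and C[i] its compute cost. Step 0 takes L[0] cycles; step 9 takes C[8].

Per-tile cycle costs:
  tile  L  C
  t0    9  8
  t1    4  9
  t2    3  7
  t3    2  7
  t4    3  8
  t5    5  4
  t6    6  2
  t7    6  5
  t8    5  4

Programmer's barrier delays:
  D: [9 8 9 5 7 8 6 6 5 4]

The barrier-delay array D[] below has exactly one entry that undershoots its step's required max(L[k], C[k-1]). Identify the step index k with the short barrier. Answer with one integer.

[0] required=L[0]=9=9 vs D=9 ok
[1] required=max(L[1]=4,C[0]=8)=8 vs D=8 ok
[2] required=max(L[2]=3,C[1]=9)=9 vs D=9 ok
[3] required=max(L[3]=2,C[2]=7)=7 vs D=5 SHORT
[4] required=max(L[4]=3,C[3]=7)=7 vs D=7 ok
[5] required=max(L[5]=5,C[4]=8)=8 vs D=8 ok
[6] required=max(L[6]=6,C[5]=4)=6 vs D=6 ok
[7] required=max(L[7]=6,C[6]=2)=6 vs D=6 ok
[8] required=max(L[8]=5,C[7]=5)=5 vs D=5 ok
[9] required=C[8]=4=4 vs D=4 ok

hazard at step 3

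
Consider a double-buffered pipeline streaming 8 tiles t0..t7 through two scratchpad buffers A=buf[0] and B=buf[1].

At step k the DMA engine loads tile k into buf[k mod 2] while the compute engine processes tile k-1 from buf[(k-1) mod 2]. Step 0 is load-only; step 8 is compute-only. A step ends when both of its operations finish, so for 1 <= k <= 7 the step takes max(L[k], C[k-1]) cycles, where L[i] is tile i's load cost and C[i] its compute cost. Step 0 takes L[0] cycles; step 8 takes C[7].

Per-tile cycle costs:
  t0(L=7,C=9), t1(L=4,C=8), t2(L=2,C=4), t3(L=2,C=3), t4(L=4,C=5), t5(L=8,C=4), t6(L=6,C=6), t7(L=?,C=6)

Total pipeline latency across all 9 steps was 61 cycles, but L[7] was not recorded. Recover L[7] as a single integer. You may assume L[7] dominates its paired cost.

L[7] = 9

step 0: dur = L[0]=7 = 7
step 1: dur = max(L[1]=4, C[0]=9) = 9
step 2: dur = max(L[2]=2, C[1]=8) = 8
step 3: dur = max(L[3]=2, C[2]=4) = 4
step 4: dur = max(L[4]=4, C[3]=3) = 4
step 5: dur = max(L[5]=8, C[4]=5) = 8
step 6: dur = max(L[6]=6, C[5]=4) = 6
step 7: dur = max(L[7]=?, C[6]=6) = L[7]  (unknown; binding)
step 8: dur = C[7]=6 = 6
sum of known step durations = 52
dur[7] = total - known = 61 - 52 = 9
L[7] is the binding max in step 7, so L[7] = dur[7] = 9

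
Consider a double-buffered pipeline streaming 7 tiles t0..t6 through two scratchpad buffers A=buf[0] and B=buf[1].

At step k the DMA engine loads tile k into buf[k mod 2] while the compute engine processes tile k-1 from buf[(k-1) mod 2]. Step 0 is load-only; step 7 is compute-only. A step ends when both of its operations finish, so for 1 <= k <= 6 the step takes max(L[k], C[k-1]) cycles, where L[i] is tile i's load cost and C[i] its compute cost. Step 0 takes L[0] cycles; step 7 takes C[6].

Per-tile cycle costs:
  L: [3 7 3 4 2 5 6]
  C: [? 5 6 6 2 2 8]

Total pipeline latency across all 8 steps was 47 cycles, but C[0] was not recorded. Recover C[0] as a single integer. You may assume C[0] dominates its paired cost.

step 0 = dur = L[0]=3 = 3
step 1 = dur = max(L[1]=7, C[0]=?) = C[0]  (unknown; binding)
step 2 = dur = max(L[2]=3, C[1]=5) = 5
step 3 = dur = max(L[3]=4, C[2]=6) = 6
step 4 = dur = max(L[4]=2, C[3]=6) = 6
step 5 = dur = max(L[5]=5, C[4]=2) = 5
step 6 = dur = max(L[6]=6, C[5]=2) = 6
step 7 = dur = C[6]=8 = 8
sum of known step durations = 39
dur[1] = total - known = 47 - 39 = 8
C[0] is the binding max in step 1, so C[0] = dur[1] = 8

C[0] = 8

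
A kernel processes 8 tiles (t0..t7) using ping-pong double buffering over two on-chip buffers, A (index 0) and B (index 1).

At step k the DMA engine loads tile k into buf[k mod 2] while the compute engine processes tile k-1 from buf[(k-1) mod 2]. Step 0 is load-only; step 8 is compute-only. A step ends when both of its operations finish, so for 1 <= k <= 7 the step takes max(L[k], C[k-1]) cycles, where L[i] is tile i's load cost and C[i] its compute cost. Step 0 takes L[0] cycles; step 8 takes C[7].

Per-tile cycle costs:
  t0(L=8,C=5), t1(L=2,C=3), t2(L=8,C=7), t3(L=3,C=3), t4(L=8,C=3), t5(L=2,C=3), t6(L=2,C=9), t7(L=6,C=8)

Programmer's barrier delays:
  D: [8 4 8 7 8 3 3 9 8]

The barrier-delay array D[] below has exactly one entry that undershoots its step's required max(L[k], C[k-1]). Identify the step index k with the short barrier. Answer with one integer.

hazard at step 1

k=0 barrier L[0]=8→8c, D[0]=8 ok
k=1 barrier max(L[1]=2,C[0]=5)→5c, D[1]=4 SHORT
k=2 barrier max(L[2]=8,C[1]=3)→8c, D[2]=8 ok
k=3 barrier max(L[3]=3,C[2]=7)→7c, D[3]=7 ok
k=4 barrier max(L[4]=8,C[3]=3)→8c, D[4]=8 ok
k=5 barrier max(L[5]=2,C[4]=3)→3c, D[5]=3 ok
k=6 barrier max(L[6]=2,C[5]=3)→3c, D[6]=3 ok
k=7 barrier max(L[7]=6,C[6]=9)→9c, D[7]=9 ok
k=8 barrier C[7]=8→8c, D[8]=8 ok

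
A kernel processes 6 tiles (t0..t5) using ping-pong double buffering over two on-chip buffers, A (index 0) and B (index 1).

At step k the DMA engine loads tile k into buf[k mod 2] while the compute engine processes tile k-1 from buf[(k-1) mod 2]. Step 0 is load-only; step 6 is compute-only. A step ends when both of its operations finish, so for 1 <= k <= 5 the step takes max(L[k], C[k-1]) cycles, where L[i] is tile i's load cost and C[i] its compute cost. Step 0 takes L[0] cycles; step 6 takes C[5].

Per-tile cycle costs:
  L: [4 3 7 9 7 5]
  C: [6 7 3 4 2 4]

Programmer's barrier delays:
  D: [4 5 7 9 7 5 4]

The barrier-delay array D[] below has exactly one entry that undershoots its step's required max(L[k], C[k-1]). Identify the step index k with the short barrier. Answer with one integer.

hazard at step 1

step 0: need L[0]=4 = 4; D[0]=4 ok
step 1: need max(L[1]=3,C[0]=6) = 6; D[1]=5 SHORT
step 2: need max(L[2]=7,C[1]=7) = 7; D[2]=7 ok
step 3: need max(L[3]=9,C[2]=3) = 9; D[3]=9 ok
step 4: need max(L[4]=7,C[3]=4) = 7; D[4]=7 ok
step 5: need max(L[5]=5,C[4]=2) = 5; D[5]=5 ok
step 6: need C[5]=4 = 4; D[6]=4 ok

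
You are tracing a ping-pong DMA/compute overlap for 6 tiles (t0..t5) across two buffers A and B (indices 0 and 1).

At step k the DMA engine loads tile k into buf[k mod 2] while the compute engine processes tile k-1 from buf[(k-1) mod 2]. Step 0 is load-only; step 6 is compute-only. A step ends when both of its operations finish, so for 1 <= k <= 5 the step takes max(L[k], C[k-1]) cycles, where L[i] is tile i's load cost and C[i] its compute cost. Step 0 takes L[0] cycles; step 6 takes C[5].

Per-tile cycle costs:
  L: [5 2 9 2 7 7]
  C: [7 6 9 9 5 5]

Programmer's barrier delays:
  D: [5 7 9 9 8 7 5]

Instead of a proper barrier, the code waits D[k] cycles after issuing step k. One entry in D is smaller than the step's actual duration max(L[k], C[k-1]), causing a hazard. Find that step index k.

hazard at step 4

step 0: need L[0]=5 = 5; D[0]=5 ok
step 1: need max(L[1]=2,C[0]=7) = 7; D[1]=7 ok
step 2: need max(L[2]=9,C[1]=6) = 9; D[2]=9 ok
step 3: need max(L[3]=2,C[2]=9) = 9; D[3]=9 ok
step 4: need max(L[4]=7,C[3]=9) = 9; D[4]=8 SHORT
step 5: need max(L[5]=7,C[4]=5) = 7; D[5]=7 ok
step 6: need C[5]=5 = 5; D[6]=5 ok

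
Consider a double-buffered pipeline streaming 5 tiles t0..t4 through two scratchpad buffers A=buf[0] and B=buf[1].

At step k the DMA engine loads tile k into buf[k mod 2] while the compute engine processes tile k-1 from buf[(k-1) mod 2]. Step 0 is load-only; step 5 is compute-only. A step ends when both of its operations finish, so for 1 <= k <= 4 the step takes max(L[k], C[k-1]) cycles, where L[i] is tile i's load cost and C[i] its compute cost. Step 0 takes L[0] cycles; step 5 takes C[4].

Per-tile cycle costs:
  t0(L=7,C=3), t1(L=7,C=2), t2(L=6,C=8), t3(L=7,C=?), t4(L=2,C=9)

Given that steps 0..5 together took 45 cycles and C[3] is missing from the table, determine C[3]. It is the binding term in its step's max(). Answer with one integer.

step 0: dur = L[0]=7 = 7
step 1: dur = max(L[1]=7, C[0]=3) = 7
step 2: dur = max(L[2]=6, C[1]=2) = 6
step 3: dur = max(L[3]=7, C[2]=8) = 8
step 4: dur = max(L[4]=2, C[3]=?) = C[3]  (unknown; binding)
step 5: dur = C[4]=9 = 9
sum of known step durations = 37
dur[4] = total - known = 45 - 37 = 8
C[3] is the binding max in step 4, so C[3] = dur[4] = 8

C[3] = 8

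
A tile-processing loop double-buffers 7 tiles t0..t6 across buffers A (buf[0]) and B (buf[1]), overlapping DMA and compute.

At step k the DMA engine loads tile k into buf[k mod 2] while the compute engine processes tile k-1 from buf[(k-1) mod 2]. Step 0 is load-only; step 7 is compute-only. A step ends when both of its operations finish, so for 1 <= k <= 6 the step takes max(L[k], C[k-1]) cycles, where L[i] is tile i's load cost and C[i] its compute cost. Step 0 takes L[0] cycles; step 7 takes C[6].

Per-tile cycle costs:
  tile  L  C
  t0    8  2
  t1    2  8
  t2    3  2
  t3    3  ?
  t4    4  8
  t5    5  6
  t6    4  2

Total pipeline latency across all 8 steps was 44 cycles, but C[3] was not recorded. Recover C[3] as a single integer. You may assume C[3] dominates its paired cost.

C[3] = 7

step 0 = dur = L[0]=8 = 8
step 1 = dur = max(L[1]=2, C[0]=2) = 2
step 2 = dur = max(L[2]=3, C[1]=8) = 8
step 3 = dur = max(L[3]=3, C[2]=2) = 3
step 4 = dur = max(L[4]=4, C[3]=?) = C[3]  (unknown; binding)
step 5 = dur = max(L[5]=5, C[4]=8) = 8
step 6 = dur = max(L[6]=4, C[5]=6) = 6
step 7 = dur = C[6]=2 = 2
sum of known step durations = 37
dur[4] = total - known = 44 - 37 = 7
C[3] is the binding max in step 4, so C[3] = dur[4] = 7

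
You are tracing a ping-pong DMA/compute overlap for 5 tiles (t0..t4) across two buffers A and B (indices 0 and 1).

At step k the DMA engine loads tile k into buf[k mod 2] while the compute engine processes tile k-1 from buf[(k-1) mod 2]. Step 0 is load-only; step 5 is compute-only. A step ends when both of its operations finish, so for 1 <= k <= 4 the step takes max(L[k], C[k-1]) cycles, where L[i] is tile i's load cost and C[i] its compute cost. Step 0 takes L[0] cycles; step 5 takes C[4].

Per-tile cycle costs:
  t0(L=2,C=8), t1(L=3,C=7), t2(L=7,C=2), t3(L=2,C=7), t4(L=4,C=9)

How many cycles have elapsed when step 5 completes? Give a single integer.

step 0: L[0]=2 → dur=2, Σ=2 | A=load:t0 B=idle [load-only]
step 1: L[1]=3 C[0]=8 → dur=8, Σ=10 | A=compute:t0 B=load:t1 [compute-bound]
step 2: L[2]=7 C[1]=7 → dur=7, Σ=17 | A=load:t2 B=compute:t1 [tied]
step 3: L[3]=2 C[2]=2 → dur=2, Σ=19 | A=compute:t2 B=load:t3 [tied]
step 4: L[4]=4 C[3]=7 → dur=7, Σ=26 | A=load:t4 B=compute:t3 [compute-bound]
step 5: C[4]=9 → dur=9, Σ=35 | A=compute:t4 B=idle [compute-only]

end_cycle[5] = 35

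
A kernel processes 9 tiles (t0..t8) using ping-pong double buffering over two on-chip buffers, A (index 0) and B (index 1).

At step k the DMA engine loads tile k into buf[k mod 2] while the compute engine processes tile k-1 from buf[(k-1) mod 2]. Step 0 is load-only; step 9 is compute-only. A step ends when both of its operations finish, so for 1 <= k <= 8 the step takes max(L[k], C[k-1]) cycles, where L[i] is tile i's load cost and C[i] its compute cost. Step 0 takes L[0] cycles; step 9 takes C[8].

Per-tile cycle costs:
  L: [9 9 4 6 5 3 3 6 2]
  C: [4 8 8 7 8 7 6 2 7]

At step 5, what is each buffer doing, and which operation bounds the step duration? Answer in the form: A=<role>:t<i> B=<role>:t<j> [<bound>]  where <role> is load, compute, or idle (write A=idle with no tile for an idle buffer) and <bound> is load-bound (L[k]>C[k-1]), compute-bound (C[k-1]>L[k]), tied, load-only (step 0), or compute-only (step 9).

step 0: L[0]=9 → dur=9, Σ=9 | A=load:t0 B=idle [load-only]
step 1: L[1]=9 C[0]=4 → dur=9, Σ=18 | A=compute:t0 B=load:t1 [load-bound]
step 2: L[2]=4 C[1]=8 → dur=8, Σ=26 | A=load:t2 B=compute:t1 [compute-bound]
step 3: L[3]=6 C[2]=8 → dur=8, Σ=34 | A=compute:t2 B=load:t3 [compute-bound]
step 4: L[4]=5 C[3]=7 → dur=7, Σ=41 | A=load:t4 B=compute:t3 [compute-bound]
step 5: L[5]=3 C[4]=8 → dur=8, Σ=49 | A=compute:t4 B=load:t5 [compute-bound]
step 6: L[6]=3 C[5]=7 → dur=7, Σ=56 | A=load:t6 B=compute:t5 [compute-bound]
step 7: L[7]=6 C[6]=6 → dur=6, Σ=62 | A=compute:t6 B=load:t7 [tied]
step 8: L[8]=2 C[7]=2 → dur=2, Σ=64 | A=load:t8 B=compute:t7 [tied]
step 9: C[8]=7 → dur=7, Σ=71 | A=compute:t8 B=idle [compute-only]

step 5: A=compute:t4 B=load:t5 [compute-bound]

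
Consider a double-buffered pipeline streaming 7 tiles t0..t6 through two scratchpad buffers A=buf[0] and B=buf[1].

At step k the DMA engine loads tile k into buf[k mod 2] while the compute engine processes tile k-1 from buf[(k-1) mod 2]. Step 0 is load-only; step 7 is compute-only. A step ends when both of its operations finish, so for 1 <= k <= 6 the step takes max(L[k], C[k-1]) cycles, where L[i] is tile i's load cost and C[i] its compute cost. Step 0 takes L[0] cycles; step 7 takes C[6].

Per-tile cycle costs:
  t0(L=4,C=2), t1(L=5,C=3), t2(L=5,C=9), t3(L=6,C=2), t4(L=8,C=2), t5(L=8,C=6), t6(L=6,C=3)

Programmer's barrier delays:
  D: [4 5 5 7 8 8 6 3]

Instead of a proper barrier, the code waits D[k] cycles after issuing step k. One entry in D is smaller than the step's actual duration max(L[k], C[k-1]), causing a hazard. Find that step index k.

hazard at step 3

[0] required=L[0]=4=4 vs D=4 ok
[1] required=max(L[1]=5,C[0]=2)=5 vs D=5 ok
[2] required=max(L[2]=5,C[1]=3)=5 vs D=5 ok
[3] required=max(L[3]=6,C[2]=9)=9 vs D=7 SHORT
[4] required=max(L[4]=8,C[3]=2)=8 vs D=8 ok
[5] required=max(L[5]=8,C[4]=2)=8 vs D=8 ok
[6] required=max(L[6]=6,C[5]=6)=6 vs D=6 ok
[7] required=C[6]=3=3 vs D=3 ok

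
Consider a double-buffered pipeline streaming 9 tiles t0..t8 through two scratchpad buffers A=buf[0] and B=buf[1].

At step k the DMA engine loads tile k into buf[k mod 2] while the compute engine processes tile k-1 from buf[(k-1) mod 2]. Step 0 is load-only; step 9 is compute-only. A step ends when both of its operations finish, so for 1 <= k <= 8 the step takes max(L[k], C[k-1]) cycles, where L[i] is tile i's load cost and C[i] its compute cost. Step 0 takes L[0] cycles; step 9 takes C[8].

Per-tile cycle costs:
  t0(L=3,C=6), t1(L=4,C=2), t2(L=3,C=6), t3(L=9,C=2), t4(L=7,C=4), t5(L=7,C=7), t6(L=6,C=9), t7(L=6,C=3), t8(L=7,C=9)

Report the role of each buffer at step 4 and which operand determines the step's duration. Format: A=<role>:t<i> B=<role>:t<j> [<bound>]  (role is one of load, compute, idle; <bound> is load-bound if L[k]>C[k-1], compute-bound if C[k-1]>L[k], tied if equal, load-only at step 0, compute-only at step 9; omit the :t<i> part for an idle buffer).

step 4: A=load:t4 B=compute:t3 [load-bound]

step 0: L[0]=3 → dur=3, Σ=3 | A=load:t0 B=idle [load-only]
step 1: L[1]=4 C[0]=6 → dur=6, Σ=9 | A=compute:t0 B=load:t1 [compute-bound]
step 2: L[2]=3 C[1]=2 → dur=3, Σ=12 | A=load:t2 B=compute:t1 [load-bound]
step 3: L[3]=9 C[2]=6 → dur=9, Σ=21 | A=compute:t2 B=load:t3 [load-bound]
step 4: L[4]=7 C[3]=2 → dur=7, Σ=28 | A=load:t4 B=compute:t3 [load-bound]
step 5: L[5]=7 C[4]=4 → dur=7, Σ=35 | A=compute:t4 B=load:t5 [load-bound]
step 6: L[6]=6 C[5]=7 → dur=7, Σ=42 | A=load:t6 B=compute:t5 [compute-bound]
step 7: L[7]=6 C[6]=9 → dur=9, Σ=51 | A=compute:t6 B=load:t7 [compute-bound]
step 8: L[8]=7 C[7]=3 → dur=7, Σ=58 | A=load:t8 B=compute:t7 [load-bound]
step 9: C[8]=9 → dur=9, Σ=67 | A=compute:t8 B=idle [compute-only]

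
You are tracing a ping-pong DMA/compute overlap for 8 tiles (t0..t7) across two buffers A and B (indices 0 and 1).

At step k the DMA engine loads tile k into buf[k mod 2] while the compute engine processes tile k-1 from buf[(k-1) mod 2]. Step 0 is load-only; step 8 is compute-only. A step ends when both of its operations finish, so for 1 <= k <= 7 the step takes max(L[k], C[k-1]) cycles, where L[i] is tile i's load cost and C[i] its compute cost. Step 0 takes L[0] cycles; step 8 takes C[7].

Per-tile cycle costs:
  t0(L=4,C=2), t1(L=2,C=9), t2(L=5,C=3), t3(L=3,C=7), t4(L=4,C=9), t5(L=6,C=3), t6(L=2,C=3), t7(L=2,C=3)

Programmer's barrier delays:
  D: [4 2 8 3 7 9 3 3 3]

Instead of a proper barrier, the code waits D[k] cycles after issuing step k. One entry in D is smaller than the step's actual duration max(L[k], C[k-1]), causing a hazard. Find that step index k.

k=0 barrier L[0]=4→4c, D[0]=4 ok
k=1 barrier max(L[1]=2,C[0]=2)→2c, D[1]=2 ok
k=2 barrier max(L[2]=5,C[1]=9)→9c, D[2]=8 SHORT
k=3 barrier max(L[3]=3,C[2]=3)→3c, D[3]=3 ok
k=4 barrier max(L[4]=4,C[3]=7)→7c, D[4]=7 ok
k=5 barrier max(L[5]=6,C[4]=9)→9c, D[5]=9 ok
k=6 barrier max(L[6]=2,C[5]=3)→3c, D[6]=3 ok
k=7 barrier max(L[7]=2,C[6]=3)→3c, D[7]=3 ok
k=8 barrier C[7]=3→3c, D[8]=3 ok

hazard at step 2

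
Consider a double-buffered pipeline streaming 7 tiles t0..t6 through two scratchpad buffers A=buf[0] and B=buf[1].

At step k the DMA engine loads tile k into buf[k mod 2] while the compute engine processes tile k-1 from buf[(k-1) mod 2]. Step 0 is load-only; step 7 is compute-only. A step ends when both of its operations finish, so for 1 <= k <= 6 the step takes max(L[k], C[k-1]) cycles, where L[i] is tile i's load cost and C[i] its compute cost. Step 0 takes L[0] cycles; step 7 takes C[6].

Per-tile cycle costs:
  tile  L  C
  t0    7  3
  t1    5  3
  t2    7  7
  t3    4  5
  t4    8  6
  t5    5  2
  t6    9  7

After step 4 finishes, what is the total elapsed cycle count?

[0] DMA t0→A (7c) ∥ CU idle ⇒ 7c, clock 7
[1] DMA t1→B (5c) ∥ CU A:t0 (3c) ⇒ 5c, clock 12
[2] DMA t2→A (7c) ∥ CU B:t1 (3c) ⇒ 7c, clock 19
[3] DMA t3→B (4c) ∥ CU A:t2 (7c) ⇒ 7c, clock 26
[4] DMA t4→A (8c) ∥ CU B:t3 (5c) ⇒ 8c, clock 34
[5] DMA t5→B (5c) ∥ CU A:t4 (6c) ⇒ 6c, clock 40
[6] DMA t6→A (9c) ∥ CU B:t5 (2c) ⇒ 9c, clock 49
[7] DMA idle ∥ CU A:t6 (7c) ⇒ 7c, clock 56

end_cycle[4] = 34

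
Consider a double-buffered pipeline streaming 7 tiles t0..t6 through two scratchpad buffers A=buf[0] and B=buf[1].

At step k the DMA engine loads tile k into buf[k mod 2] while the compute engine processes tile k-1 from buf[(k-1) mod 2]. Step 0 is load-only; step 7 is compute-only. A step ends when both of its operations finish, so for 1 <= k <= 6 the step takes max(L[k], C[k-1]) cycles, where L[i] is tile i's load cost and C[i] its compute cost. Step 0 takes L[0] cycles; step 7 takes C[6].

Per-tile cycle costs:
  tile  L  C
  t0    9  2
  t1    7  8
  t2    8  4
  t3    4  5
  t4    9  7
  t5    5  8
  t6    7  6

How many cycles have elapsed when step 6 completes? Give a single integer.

end_cycle[6] = 52

  0. 9=9c; end=9; A:t0 B:-
  1. max(7,2)=7c; end=16; A:t0 B:t1
  2. max(8,8)=8c; end=24; A:t2 B:t1
  3. max(4,4)=4c; end=28; A:t2 B:t3
  4. max(9,5)=9c; end=37; A:t4 B:t3
  5. max(5,7)=7c; end=44; A:t4 B:t5
  6. max(7,8)=8c; end=52; A:t6 B:t5
  7. 6=6c; end=58; A:t6 B:t5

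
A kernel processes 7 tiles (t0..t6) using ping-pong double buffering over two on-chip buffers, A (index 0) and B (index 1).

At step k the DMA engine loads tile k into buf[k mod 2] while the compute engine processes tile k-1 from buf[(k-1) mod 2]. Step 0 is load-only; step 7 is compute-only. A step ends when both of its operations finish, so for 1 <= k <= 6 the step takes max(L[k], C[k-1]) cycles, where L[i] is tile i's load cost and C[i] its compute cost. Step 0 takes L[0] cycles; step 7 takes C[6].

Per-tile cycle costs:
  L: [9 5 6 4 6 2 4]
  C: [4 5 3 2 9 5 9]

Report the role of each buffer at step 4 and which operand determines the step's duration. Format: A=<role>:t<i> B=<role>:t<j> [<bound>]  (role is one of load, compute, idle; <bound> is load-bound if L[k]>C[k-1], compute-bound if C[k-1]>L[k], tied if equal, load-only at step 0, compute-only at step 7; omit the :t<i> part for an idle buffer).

step 4: A=load:t4 B=compute:t3 [load-bound]

[0] DMA t0→A (9c) ∥ CU idle ⇒ 9c, clock 9
[1] DMA t1→B (5c) ∥ CU A:t0 (4c) ⇒ 5c, clock 14
[2] DMA t2→A (6c) ∥ CU B:t1 (5c) ⇒ 6c, clock 20
[3] DMA t3→B (4c) ∥ CU A:t2 (3c) ⇒ 4c, clock 24
[4] DMA t4→A (6c) ∥ CU B:t3 (2c) ⇒ 6c, clock 30
[5] DMA t5→B (2c) ∥ CU A:t4 (9c) ⇒ 9c, clock 39
[6] DMA t6→A (4c) ∥ CU B:t5 (5c) ⇒ 5c, clock 44
[7] DMA idle ∥ CU A:t6 (9c) ⇒ 9c, clock 53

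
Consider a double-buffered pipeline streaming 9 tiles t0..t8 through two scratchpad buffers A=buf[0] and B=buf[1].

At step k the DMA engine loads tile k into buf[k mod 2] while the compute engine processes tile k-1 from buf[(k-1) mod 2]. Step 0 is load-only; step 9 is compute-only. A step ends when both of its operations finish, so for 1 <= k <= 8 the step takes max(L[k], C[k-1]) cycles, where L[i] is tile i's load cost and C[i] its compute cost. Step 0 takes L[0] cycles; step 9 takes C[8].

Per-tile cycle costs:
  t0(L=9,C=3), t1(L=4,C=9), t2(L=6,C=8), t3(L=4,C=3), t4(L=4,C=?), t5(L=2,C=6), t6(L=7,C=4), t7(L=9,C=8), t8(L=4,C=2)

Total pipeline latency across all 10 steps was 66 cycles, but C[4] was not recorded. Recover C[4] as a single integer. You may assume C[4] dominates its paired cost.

step 0 | dur = L[0]=9 = 9
step 1 | dur = max(L[1]=4, C[0]=3) = 4
step 2 | dur = max(L[2]=6, C[1]=9) = 9
step 3 | dur = max(L[3]=4, C[2]=8) = 8
step 4 | dur = max(L[4]=4, C[3]=3) = 4
step 5 | dur = max(L[5]=2, C[4]=?) = C[4]  (unknown; binding)
step 6 | dur = max(L[6]=7, C[5]=6) = 7
step 7 | dur = max(L[7]=9, C[6]=4) = 9
step 8 | dur = max(L[8]=4, C[7]=8) = 8
step 9 | dur = C[8]=2 = 2
sum of known step durations = 60
dur[5] = total - known = 66 - 60 = 6
C[4] is the binding max in step 5, so C[4] = dur[5] = 6

C[4] = 6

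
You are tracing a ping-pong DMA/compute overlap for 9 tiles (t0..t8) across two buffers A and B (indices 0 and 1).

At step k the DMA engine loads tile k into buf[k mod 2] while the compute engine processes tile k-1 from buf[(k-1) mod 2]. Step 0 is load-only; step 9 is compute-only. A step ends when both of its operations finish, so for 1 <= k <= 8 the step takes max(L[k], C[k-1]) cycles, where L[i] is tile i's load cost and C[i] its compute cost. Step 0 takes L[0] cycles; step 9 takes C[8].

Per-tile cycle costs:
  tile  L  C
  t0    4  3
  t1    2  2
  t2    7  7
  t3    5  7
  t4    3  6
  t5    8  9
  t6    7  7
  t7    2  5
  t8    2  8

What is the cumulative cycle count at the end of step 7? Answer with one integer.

[0] DMA t0→A (4c) ∥ CU idle ⇒ 4c, clock 4
[1] DMA t1→B (2c) ∥ CU A:t0 (3c) ⇒ 3c, clock 7
[2] DMA t2→A (7c) ∥ CU B:t1 (2c) ⇒ 7c, clock 14
[3] DMA t3→B (5c) ∥ CU A:t2 (7c) ⇒ 7c, clock 21
[4] DMA t4→A (3c) ∥ CU B:t3 (7c) ⇒ 7c, clock 28
[5] DMA t5→B (8c) ∥ CU A:t4 (6c) ⇒ 8c, clock 36
[6] DMA t6→A (7c) ∥ CU B:t5 (9c) ⇒ 9c, clock 45
[7] DMA t7→B (2c) ∥ CU A:t6 (7c) ⇒ 7c, clock 52
[8] DMA t8→A (2c) ∥ CU B:t7 (5c) ⇒ 5c, clock 57
[9] DMA idle ∥ CU A:t8 (8c) ⇒ 8c, clock 65

end_cycle[7] = 52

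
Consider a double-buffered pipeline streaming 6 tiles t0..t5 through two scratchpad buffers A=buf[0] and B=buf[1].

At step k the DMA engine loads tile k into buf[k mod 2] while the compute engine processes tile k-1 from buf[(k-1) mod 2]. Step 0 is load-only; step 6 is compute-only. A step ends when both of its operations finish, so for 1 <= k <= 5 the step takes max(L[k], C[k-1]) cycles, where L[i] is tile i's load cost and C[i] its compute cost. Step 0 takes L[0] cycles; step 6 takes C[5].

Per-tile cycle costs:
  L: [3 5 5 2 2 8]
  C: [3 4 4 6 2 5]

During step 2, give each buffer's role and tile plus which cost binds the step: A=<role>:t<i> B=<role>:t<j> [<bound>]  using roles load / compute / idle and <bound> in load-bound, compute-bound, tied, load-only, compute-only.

step 2: A=load:t2 B=compute:t1 [load-bound]

step 0: L[0]=3 → dur=3, Σ=3 | A=load:t0 B=idle [load-only]
step 1: L[1]=5 C[0]=3 → dur=5, Σ=8 | A=compute:t0 B=load:t1 [load-bound]
step 2: L[2]=5 C[1]=4 → dur=5, Σ=13 | A=load:t2 B=compute:t1 [load-bound]
step 3: L[3]=2 C[2]=4 → dur=4, Σ=17 | A=compute:t2 B=load:t3 [compute-bound]
step 4: L[4]=2 C[3]=6 → dur=6, Σ=23 | A=load:t4 B=compute:t3 [compute-bound]
step 5: L[5]=8 C[4]=2 → dur=8, Σ=31 | A=compute:t4 B=load:t5 [load-bound]
step 6: C[5]=5 → dur=5, Σ=36 | A=idle B=compute:t5 [compute-only]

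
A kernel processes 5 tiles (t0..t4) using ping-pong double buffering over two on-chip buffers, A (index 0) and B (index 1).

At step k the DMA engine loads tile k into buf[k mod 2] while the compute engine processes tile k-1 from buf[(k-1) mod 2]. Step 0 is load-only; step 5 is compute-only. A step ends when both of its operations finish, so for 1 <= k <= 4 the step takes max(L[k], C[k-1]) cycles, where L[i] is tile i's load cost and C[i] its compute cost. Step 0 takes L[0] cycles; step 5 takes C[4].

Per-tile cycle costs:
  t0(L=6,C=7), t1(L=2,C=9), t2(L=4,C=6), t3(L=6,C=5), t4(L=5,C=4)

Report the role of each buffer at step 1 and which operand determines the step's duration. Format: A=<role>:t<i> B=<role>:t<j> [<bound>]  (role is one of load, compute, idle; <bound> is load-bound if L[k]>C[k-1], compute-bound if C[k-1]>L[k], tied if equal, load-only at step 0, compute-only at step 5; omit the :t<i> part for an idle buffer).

  0. 6=6c; end=6; A:t0 B:-
  1. max(2,7)=7c; end=13; A:t0 B:t1
  2. max(4,9)=9c; end=22; A:t2 B:t1
  3. max(6,6)=6c; end=28; A:t2 B:t3
  4. max(5,5)=5c; end=33; A:t4 B:t3
  5. 4=4c; end=37; A:t4 B:t3

step 1: A=compute:t0 B=load:t1 [compute-bound]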